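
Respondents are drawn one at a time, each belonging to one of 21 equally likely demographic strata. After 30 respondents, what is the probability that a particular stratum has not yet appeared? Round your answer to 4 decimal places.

0.2314

On each respondent the fixed stratum fails to appear with probability 20/21.
P(still missing after 30) = (20/21)^30 = 0.23138.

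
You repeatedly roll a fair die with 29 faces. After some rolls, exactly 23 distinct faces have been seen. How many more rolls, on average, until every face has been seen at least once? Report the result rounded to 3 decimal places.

71.050

With k distinct faces already seen, the next new one takes an expected 29/(29-k) rolls.
Sum over k = 23,...,28: E = 29/6 + 29/5 + 29/4 + 29/3 + 29/2 + 29/1 = 71.0500.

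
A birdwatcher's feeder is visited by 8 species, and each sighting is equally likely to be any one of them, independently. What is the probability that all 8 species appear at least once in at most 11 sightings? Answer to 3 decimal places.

By inclusion–exclusion over which species are missing,
P(all seen) = Σ_{j=0}^{8} (-1)^j C(8,j)((8-j)/8)^11
= 1.0000 - 1.8415 + 1.1826 - 0.3183 + 0.0342 - 0.0012 + 0.0000 - 0.0000 + 0.0000
= 0.0558.

0.056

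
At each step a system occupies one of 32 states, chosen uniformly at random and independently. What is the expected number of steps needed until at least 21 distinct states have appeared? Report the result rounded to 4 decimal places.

Going from k to k+1 distinct takes a geometric number of steps with mean 32/(32-k).
Sum over k = 0,...,20: E = 32/32 + 32/31 + 32/30 + ... + 32/13 + 32/12 = 33.23577.

33.2358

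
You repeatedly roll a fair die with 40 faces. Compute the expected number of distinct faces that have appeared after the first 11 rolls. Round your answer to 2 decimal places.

For each face, P(seen in 11 rolls) = 1 - (39/40)^11 = 0.243.
By linearity of expectation, E[distinct seen] = 40·(1 - (39/40)^11) = 9.723.

9.72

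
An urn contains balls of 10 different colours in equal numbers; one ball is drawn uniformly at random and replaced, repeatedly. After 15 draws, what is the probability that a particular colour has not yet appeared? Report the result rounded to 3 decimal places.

Each draw misses the fixed colour with probability (10-1)/10 = 9/10, independently.
P(still missing after 15) = (9/10)^15 = 0.2059.

0.206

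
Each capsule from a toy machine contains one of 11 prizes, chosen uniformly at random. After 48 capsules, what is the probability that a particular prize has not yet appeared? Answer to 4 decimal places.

0.0103

On each capsule the fixed prize fails to appear with probability 10/11.
P(still missing after 48) = (10/11)^48 = 0.01031.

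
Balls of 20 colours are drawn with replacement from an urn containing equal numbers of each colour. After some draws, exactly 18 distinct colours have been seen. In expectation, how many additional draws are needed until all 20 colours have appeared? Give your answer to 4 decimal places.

The wait to go from k to k+1 distinct colours is geometric with mean 20/(20-k).
Sum over k = 18,...,19: E = 20/2 + 20/1 = 30.00000.

30.0000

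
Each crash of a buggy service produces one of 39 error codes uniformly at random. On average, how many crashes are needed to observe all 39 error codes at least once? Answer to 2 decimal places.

After k distinct error codes have appeared, the next crash gives a new one with probability (39-k)/39, so the expected wait for the (k+1)-th is 39/(39-k).
E[T] = 39/39 + 39/38 + 39/37 + ... + 39/2 + 39/1 = 39·H_{39}.
H_{39} = 4.254, so E[T] = 165.888.

165.89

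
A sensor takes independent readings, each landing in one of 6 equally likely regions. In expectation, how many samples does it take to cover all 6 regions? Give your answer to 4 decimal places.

14.7000

After k distinct regions have appeared, the next sample gives a new one with probability (6-k)/6, so the expected wait for the (k+1)-th is 6/(6-k).
E[T] = 6/6 + 6/5 + 6/4 + 6/3 + 6/2 + 6/1 = 6·H_{6}.
H_{6} = 2.45000, so E[T] = 14.70000.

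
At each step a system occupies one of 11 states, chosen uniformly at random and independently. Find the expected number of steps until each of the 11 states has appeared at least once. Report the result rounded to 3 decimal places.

The wait to go from k to k+1 distinct states is geometric with mean 11/(11-k).
E[T] = 11/11 + 11/10 + 11/9 + ... + 11/2 + 11/1 = 11·H_{11}.
H_{11} = 3.0199, so E[T] = 33.2187.

33.219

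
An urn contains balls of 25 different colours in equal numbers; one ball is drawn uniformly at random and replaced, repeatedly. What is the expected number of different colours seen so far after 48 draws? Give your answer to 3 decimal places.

21.477

For each colour, P(seen in 48 draws) = 1 - (24/25)^48 = 0.8591.
By linearity of expectation, E[distinct seen] = 25·(1 - (24/25)^48) = 21.4766.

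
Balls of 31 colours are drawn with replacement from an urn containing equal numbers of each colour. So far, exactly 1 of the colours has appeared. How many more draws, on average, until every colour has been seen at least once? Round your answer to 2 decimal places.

123.84

With k distinct colours already seen, the next new one takes an expected 31/(31-k) draws.
Sum over k = 1,...,30: E = 31/30 + 31/29 + 31/28 + ... + 31/2 + 31/1 = 123.845.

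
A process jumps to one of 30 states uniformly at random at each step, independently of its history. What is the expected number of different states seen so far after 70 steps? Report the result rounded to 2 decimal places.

27.20

For each state, P(seen in 70 steps) = 1 - (29/30)^70 = 0.907.
By linearity of expectation, E[distinct seen] = 30·(1 - (29/30)^70) = 27.204.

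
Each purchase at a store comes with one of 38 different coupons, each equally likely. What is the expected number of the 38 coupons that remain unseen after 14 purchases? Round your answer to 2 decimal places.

26.16

For each coupon, P(unseen after 14) = (37/38)^14 = 0.688.
By linearity of expectation, E[unseen] = 38·(37/38)^14 = 26.160.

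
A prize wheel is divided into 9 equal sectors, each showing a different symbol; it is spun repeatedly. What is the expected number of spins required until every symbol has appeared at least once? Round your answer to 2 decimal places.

25.46

Split into phases: going from k distinct to k+1 distinct takes on average 9/(9-k) spins.
E[T] = 9/9 + 9/8 + 9/7 + ... + 9/2 + 9/1 = 9·H_{9}.
H_{9} = 2.829, so E[T] = 25.461.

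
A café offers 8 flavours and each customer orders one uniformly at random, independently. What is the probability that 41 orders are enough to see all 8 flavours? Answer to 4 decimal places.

Let A_i be the event that flavour i is missing after 41 orders. By inclusion–exclusion on the A_i,
P(all seen) = Σ_{j=0}^{8} (-1)^j C(8,j)((8-j)/8)^41
= 1.00000 - 0.03353 + 0.00021 - 0.00000 + 0.00000 - 0.00000 + 0.00000 - 0.00000 + 0.00000
= 0.96668.

0.9667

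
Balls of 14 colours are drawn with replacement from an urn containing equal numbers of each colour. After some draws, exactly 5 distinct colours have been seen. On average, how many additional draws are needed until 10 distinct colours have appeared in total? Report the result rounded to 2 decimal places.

From k distinct to k+1 distinct takes on average 14/(14-k) draws.
Sum over k = 5,...,9: E = 14/9 + 14/8 + 14/7 + 14/6 + 14/5 = 10.439.

10.44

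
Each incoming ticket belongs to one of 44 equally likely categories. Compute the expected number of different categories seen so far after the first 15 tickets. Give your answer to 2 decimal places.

For each category, P(seen in 15 tickets) = 1 - (43/44)^15 = 0.292.
By linearity of expectation, E[distinct seen] = 44·(1 - (43/44)^15) = 12.833.

12.83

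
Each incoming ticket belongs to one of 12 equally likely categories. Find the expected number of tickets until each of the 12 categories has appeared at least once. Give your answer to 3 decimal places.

37.239

Split into phases: going from k distinct to k+1 distinct takes on average 12/(12-k) tickets.
E[T] = 12/12 + 12/11 + 12/10 + ... + 12/2 + 12/1 = 12·H_{12}.
H_{12} = 3.1032, so E[T] = 37.2385.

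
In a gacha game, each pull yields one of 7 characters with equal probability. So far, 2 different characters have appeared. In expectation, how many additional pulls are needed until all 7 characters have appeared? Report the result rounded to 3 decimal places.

15.983

The wait to go from k to k+1 distinct characters is geometric with mean 7/(7-k).
Sum over k = 2,...,6: E = 7/5 + 7/4 + 7/3 + 7/2 + 7/1 = 15.9833.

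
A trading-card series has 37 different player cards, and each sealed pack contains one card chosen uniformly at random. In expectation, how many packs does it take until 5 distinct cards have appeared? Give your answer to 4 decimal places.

With k distinct cards already seen, the next new one arrives after an expected 37/(37-k) packs.
Sum over k = 0,...,4: E = 37/37 + 37/36 + 37/35 + 37/34 + 37/33 = 5.29437.

5.2944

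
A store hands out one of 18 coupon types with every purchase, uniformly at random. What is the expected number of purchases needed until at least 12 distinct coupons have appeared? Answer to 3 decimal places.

With k distinct coupons already seen, the next new one arrives after an expected 18/(18-k) purchases.
Sum over k = 0,...,11: E = 18/18 + 18/17 + 18/16 + ... + 18/8 + 18/7 = 18.8119.

18.812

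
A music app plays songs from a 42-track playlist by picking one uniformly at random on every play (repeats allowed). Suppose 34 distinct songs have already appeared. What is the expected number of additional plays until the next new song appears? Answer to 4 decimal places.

5.2500

The number of plays until the next new song is geometric with success probability 8/42, so its mean is 42/8.
E = 42/8 = 5.25000.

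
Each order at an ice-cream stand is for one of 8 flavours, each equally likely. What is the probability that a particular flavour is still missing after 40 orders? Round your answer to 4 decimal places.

0.0048

On each order the fixed flavour fails to appear with probability 7/8.
P(still missing after 40) = (7/8)^40 = 0.00479.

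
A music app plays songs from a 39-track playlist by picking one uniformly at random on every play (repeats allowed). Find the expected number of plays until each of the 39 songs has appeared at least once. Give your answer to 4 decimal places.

Split into phases: going from k distinct to k+1 distinct takes on average 39/(39-k) plays.
E[T] = 39/39 + 39/38 + 39/37 + ... + 39/2 + 39/1 = 39·H_{39}.
H_{39} = 4.25354, so E[T] = 165.88818.

165.8882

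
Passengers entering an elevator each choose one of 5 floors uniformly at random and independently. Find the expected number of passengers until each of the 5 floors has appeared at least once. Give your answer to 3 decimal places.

11.417

Split into phases: going from k distinct to k+1 distinct takes on average 5/(5-k) passengers.
E[T] = 5/5 + 5/4 + 5/3 + 5/2 + 5/1 = 5·H_{5}.
H_{5} = 2.2833, so E[T] = 11.4167.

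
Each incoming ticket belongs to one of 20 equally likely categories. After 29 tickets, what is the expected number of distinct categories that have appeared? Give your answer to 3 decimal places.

15.481

For each category, P(seen in 29 tickets) = 1 - (19/20)^29 = 0.7741.
By linearity of expectation, E[distinct seen] = 20·(1 - (19/20)^29) = 15.4813.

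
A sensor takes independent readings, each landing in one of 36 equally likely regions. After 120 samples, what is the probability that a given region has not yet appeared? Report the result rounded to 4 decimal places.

Each sample misses the fixed region with probability (36-1)/36 = 35/36, independently.
P(still missing after 120) = (35/36)^120 = 0.03403.

0.0340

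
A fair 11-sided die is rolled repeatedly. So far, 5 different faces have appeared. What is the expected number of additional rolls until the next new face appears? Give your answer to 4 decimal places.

1.8333

Each roll yields a new face with probability (11-5)/11 = 6/11, so the wait is geometric with mean 11/6.
E = 11/6 = 1.83333.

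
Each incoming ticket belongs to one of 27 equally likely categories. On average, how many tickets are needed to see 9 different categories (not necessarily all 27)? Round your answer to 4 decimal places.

With k distinct categories already seen, the next new one arrives after an expected 27/(27-k) tickets.
Sum over k = 0,...,8: E = 27/27 + 27/26 + 27/25 + ... + 27/20 + 27/19 = 10.70141.

10.7014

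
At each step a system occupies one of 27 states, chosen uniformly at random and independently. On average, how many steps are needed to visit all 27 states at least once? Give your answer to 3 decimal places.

105.069

The wait to go from k to k+1 distinct states is geometric with mean 27/(27-k).
E[T] = 27/27 + 27/26 + 27/25 + ... + 27/2 + 27/1 = 27·H_{27}.
H_{27} = 3.8915, so E[T] = 105.0693.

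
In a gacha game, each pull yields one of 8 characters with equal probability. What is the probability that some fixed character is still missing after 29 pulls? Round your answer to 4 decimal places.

Each pull misses the fixed character with probability (8-1)/8 = 7/8, independently.
P(still missing after 29) = (7/8)^29 = 0.02081.

0.0208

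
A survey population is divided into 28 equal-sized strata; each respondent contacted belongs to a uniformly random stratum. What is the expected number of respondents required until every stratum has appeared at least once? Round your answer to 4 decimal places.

After k distinct strata have appeared, the next respondent gives a new one with probability (28-k)/28, so the expected wait for the (k+1)-th is 28/(28-k).
E[T] = 28/28 + 28/27 + 28/26 + ... + 28/2 + 28/1 = 28·H_{28}.
H_{28} = 3.92717, so E[T] = 109.96079.

109.9608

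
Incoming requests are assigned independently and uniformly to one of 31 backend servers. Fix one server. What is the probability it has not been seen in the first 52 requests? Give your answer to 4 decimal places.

0.1818

On each request the fixed server fails to appear with probability 30/31.
P(still missing after 52) = (30/31)^52 = 0.18176.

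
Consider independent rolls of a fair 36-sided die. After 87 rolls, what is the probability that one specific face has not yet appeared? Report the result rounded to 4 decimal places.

0.0862

On each roll the fixed face fails to appear with probability 35/36.
P(still missing after 87) = (35/36)^87 = 0.08622.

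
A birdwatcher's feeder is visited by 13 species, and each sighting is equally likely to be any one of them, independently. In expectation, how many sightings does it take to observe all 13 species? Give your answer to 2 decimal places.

41.34

The wait to go from k to k+1 distinct species is geometric with mean 13/(13-k).
E[T] = 13/13 + 13/12 + 13/11 + ... + 13/2 + 13/1 = 13·H_{13}.
H_{13} = 3.180, so E[T] = 41.342.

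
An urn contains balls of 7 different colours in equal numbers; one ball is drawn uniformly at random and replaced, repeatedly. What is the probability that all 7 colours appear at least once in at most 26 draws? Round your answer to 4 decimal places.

By inclusion–exclusion over which colours are missing,
P(all seen) = Σ_{j=0}^{7} (-1)^j C(7,j)((7-j)/7)^26
= 1.00000 - 0.12720 + 0.00333 - 0.00002 + 0.00000 - 0.00000 + 0.00000 - 0.00000
= 0.87612.

0.8761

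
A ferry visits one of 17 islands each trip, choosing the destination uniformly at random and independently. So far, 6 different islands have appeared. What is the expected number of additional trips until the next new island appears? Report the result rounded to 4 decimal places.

Each trip yields a new island with probability (17-6)/17 = 11/17, so the wait is geometric with mean 17/11.
E = 17/11 = 1.54545.

1.5455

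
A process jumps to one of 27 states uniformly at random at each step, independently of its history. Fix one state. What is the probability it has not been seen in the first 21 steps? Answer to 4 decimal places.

0.4527

Each step misses the fixed state with probability (27-1)/27 = 26/27, independently.
P(still missing after 21) = (26/27)^21 = 0.45269.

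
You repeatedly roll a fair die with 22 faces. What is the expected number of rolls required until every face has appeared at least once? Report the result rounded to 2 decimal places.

81.20

The wait to go from k to k+1 distinct faces is geometric with mean 22/(22-k).
E[T] = 22/22 + 22/21 + 22/20 + ... + 22/2 + 22/1 = 22·H_{22}.
H_{22} = 3.691, so E[T] = 81.198.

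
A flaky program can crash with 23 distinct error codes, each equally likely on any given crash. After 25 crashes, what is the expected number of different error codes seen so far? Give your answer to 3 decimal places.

For each error code, P(seen in 25 crashes) = 1 - (22/23)^25 = 0.6709.
By linearity of expectation, E[distinct seen] = 23·(1 - (22/23)^25) = 15.4299.

15.430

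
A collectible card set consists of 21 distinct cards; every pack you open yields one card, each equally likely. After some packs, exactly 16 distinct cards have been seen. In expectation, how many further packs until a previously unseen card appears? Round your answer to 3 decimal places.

4.200

Each pack yields a new card with probability (21-16)/21 = 5/21, so the wait is geometric with mean 21/5.
E = 21/5 = 4.2000.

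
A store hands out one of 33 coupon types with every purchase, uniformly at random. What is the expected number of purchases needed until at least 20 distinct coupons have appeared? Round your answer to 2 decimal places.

29.99

Going from k to k+1 distinct takes a geometric number of purchases with mean 33/(33-k).
Sum over k = 0,...,19: E = 33/33 + 33/32 + 33/31 + ... + 33/15 + 33/14 = 29.986.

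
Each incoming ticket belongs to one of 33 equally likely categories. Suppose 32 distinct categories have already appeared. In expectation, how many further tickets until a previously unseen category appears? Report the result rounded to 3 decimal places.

33.000

The number of tickets until the next new category is geometric with success probability 1/33, so its mean is 33/1.
E = 33/1 = 33.0000.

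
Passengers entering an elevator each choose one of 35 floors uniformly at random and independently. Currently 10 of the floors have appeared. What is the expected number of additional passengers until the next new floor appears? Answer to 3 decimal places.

Each passenger yields a new floor with probability (35-10)/35 = 25/35, so the wait is geometric with mean 35/25.
E = 35/25 = 1.4000.

1.400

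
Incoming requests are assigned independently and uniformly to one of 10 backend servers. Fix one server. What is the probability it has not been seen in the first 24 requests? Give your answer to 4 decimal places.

0.0798

Each request misses the fixed server with probability (10-1)/10 = 9/10, independently.
P(still missing after 24) = (9/10)^24 = 0.07977.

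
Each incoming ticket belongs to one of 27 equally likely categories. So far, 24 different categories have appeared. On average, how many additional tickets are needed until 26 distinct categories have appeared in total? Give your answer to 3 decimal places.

With k distinct categories already seen, the next new one takes an expected 27/(27-k) tickets.
Sum over k = 24,...,25: E = 27/3 + 27/2 = 22.5000.

22.500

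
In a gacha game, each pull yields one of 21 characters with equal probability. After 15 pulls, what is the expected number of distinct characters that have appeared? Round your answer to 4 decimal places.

For each character, P(seen in 15 pulls) = 1 - (20/21)^15 = 0.51898.
By linearity of expectation, E[distinct seen] = 21·(1 - (20/21)^15) = 10.89864.

10.8986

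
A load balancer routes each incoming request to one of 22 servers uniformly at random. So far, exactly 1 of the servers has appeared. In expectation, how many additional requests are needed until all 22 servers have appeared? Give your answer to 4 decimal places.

80.1979

The wait to go from k to k+1 distinct servers is geometric with mean 22/(22-k).
Sum over k = 1,...,21: E = 22/21 + 22/20 + 22/19 + ... + 22/2 + 22/1 = 80.19789.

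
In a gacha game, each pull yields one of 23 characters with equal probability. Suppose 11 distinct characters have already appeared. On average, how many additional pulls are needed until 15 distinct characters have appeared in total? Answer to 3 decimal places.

8.863

With k distinct characters already seen, the next new one takes an expected 23/(23-k) pulls.
Sum over k = 11,...,14: E = 23/12 + 23/11 + 23/10 + 23/9 = 8.8631.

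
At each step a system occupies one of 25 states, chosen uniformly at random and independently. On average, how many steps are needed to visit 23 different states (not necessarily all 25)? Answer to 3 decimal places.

With k distinct states already seen, the next new one arrives after an expected 25/(25-k) steps.
Sum over k = 0,...,22: E = 25/25 + 25/24 + 25/23 + ... + 25/4 + 25/3 = 57.8990.

57.899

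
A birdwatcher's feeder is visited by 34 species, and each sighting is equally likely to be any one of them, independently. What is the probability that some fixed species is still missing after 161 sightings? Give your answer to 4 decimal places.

On each sighting the fixed species fails to appear with probability 33/34.
P(still missing after 161) = (33/34)^161 = 0.00818.

0.0082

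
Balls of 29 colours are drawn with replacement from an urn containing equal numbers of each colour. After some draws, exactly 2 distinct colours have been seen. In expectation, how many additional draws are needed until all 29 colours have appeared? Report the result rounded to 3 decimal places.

112.852

From k distinct to k+1 distinct takes on average 29/(29-k) draws.
Sum over k = 2,...,28: E = 29/27 + 29/26 + 29/25 + ... + 29/2 + 29/1 = 112.8522.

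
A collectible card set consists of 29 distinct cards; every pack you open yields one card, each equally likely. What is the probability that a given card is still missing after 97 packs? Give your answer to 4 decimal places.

On each pack the fixed card fails to appear with probability 28/29.
P(still missing after 97) = (28/29)^97 = 0.03324.

0.0332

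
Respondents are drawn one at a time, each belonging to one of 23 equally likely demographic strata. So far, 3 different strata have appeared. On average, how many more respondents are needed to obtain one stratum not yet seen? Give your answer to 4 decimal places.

1.1500

Each respondent yields a new stratum with probability (23-3)/23 = 20/23, so the wait is geometric with mean 23/20.
E = 23/20 = 1.15000.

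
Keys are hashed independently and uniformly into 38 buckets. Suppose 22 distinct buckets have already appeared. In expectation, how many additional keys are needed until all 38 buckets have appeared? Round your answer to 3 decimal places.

With k distinct buckets already seen, the next new one takes an expected 38/(38-k) keys.
Sum over k = 22,...,37: E = 38/16 + 38/15 + 38/14 + ... + 38/2 + 38/1 = 128.4677.

128.468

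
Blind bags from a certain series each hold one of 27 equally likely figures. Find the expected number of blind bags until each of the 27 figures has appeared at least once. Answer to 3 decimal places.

105.069

The wait to go from k to k+1 distinct figures is geometric with mean 27/(27-k).
E[T] = 27/27 + 27/26 + 27/25 + ... + 27/2 + 27/1 = 27·H_{27}.
H_{27} = 3.8915, so E[T] = 105.0693.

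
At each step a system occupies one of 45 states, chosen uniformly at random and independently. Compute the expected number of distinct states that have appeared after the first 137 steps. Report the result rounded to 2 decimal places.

For each state, P(seen in 137 steps) = 1 - (44/45)^137 = 0.954.
By linearity of expectation, E[distinct seen] = 45·(1 - (44/45)^137) = 42.929.

42.93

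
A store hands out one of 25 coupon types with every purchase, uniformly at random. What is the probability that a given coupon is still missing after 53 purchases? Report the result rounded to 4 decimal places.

On each purchase the fixed coupon fails to appear with probability 24/25.
P(still missing after 53) = (24/25)^53 = 0.11491.

0.1149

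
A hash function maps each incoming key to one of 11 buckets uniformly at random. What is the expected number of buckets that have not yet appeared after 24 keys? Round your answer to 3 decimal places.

1.117

For each bucket, P(unseen after 24) = (10/11)^24 = 0.1015.
By linearity of expectation, E[unseen] = 11·(10/11)^24 = 1.1168.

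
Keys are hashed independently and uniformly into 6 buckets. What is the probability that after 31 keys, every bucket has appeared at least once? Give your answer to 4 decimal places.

0.9790

Let A_i be the event that bucket i is missing after 31 keys. By inclusion–exclusion on the A_i,
P(all seen) = Σ_{j=0}^{6} (-1)^j C(6,j)((6-j)/6)^31
= 1.00000 - 0.02106 + 0.00005 - 0.00000 + 0.00000 - 0.00000 + 0.00000
= 0.97899.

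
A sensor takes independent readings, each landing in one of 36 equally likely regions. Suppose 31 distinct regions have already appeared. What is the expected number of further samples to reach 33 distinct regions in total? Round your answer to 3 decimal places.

With k distinct regions already seen, the next new one takes an expected 36/(36-k) samples.
Sum over k = 31,...,32: E = 36/5 + 36/4 = 16.2000.

16.200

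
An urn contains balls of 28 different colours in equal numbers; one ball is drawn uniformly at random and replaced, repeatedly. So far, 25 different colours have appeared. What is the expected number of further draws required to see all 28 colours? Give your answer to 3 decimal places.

51.333

The wait to go from k to k+1 distinct colours is geometric with mean 28/(28-k).
Sum over k = 25,...,27: E = 28/3 + 28/2 + 28/1 = 51.3333.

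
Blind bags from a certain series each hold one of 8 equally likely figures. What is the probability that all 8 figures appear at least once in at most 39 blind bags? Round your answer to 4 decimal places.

Let A_i be the event that figure i is missing after 39 blind bags. By inclusion–exclusion on the A_i,
P(all seen) = Σ_{j=0}^{8} (-1)^j C(8,j)((8-j)/8)^39
= 1.00000 - 0.04379 + 0.00038 - 0.00000 + 0.00000 - 0.00000 + 0.00000 - 0.00000 + 0.00000
= 0.95658.

0.9566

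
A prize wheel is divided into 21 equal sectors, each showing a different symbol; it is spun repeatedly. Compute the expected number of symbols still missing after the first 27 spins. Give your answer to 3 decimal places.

For each symbol, P(unseen after 27) = (20/21)^27 = 0.2678.
By linearity of expectation, E[unseen] = 21·(20/21)^27 = 5.6248.

5.625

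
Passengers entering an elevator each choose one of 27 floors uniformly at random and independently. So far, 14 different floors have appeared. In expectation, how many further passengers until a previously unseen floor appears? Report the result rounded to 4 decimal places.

2.0769

Each passenger yields a new floor with probability (27-14)/27 = 13/27, so the wait is geometric with mean 27/13.
E = 27/13 = 2.07692.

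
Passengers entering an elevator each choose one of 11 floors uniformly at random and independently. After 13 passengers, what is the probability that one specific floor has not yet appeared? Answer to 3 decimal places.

0.290

On each passenger the fixed floor fails to appear with probability 10/11.
P(still missing after 13) = (10/11)^13 = 0.2897.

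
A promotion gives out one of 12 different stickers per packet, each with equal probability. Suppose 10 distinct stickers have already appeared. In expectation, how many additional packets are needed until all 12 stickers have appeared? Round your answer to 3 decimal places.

18.000

From k distinct to k+1 distinct takes on average 12/(12-k) packets.
Sum over k = 10,...,11: E = 12/2 + 12/1 = 18.0000.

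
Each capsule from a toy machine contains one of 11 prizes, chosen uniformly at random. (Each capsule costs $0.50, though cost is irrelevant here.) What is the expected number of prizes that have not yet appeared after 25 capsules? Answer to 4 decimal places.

For each prize, P(unseen after 25) = (10/11)^25 = 0.09230.
By linearity of expectation, E[unseen] = 11·(10/11)^25 = 1.01526.

1.0153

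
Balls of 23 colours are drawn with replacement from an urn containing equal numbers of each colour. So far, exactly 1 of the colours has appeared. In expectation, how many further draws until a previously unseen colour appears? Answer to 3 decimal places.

1.045

Each draw yields a new colour with probability (23-1)/23 = 22/23, so the wait is geometric with mean 23/22.
E = 23/22 = 1.0455.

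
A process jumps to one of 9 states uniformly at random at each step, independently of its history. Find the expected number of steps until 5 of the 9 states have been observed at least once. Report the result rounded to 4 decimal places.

6.7107

Going from k to k+1 distinct takes a geometric number of steps with mean 9/(9-k).
Sum over k = 0,...,4: E = 9/9 + 9/8 + 9/7 + 9/6 + 9/5 = 6.71071.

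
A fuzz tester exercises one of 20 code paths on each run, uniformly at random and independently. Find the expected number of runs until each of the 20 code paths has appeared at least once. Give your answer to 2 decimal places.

After k distinct code paths have appeared, the next run gives a new one with probability (20-k)/20, so the expected wait for the (k+1)-th is 20/(20-k).
E[T] = 20/20 + 20/19 + 20/18 + ... + 20/2 + 20/1 = 20·H_{20}.
H_{20} = 3.598, so E[T] = 71.955.

71.95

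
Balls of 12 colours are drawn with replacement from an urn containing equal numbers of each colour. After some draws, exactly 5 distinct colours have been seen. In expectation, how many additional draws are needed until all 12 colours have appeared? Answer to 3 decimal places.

31.114

The wait to go from k to k+1 distinct colours is geometric with mean 12/(12-k).
Sum over k = 5,...,11: E = 12/7 + 12/6 + 12/5 + ... + 12/2 + 12/1 = 31.1143.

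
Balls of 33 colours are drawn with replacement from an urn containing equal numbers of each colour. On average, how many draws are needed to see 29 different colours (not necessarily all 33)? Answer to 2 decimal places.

Going from k to k+1 distinct takes a geometric number of draws with mean 33/(33-k).
Sum over k = 0,...,28: E = 33/33 + 33/32 + 33/31 + ... + 33/6 + 33/5 = 66.180.

66.18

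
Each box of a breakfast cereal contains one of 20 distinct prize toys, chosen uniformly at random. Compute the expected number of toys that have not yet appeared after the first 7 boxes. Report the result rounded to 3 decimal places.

For each toy, P(unseen after 7) = (19/20)^7 = 0.6983.
By linearity of expectation, E[unseen] = 20·(19/20)^7 = 13.9667.

13.967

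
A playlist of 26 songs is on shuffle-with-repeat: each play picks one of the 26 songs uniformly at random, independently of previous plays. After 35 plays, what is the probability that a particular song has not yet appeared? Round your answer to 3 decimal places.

Each play misses the fixed song with probability (26-1)/26 = 25/26, independently.
P(still missing after 35) = (25/26)^35 = 0.2534.

0.253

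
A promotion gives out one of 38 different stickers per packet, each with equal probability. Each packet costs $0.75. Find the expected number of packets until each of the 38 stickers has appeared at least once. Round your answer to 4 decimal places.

160.6603

Split into phases: going from k distinct to k+1 distinct takes on average 38/(38-k) packets.
E[T] = 38/38 + 38/37 + 38/36 + ... + 38/2 + 38/1 = 38·H_{38}.
H_{38} = 4.22790, so E[T] = 160.66028.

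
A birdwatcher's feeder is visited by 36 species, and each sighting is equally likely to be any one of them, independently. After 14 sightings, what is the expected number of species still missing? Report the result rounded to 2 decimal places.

For each species, P(unseen after 14) = (35/36)^14 = 0.674.
By linearity of expectation, E[unseen] = 36·(35/36)^14 = 24.267.

24.27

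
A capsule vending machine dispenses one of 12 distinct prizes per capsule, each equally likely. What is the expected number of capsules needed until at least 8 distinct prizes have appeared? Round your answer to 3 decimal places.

Going from k to k+1 distinct takes a geometric number of capsules with mean 12/(12-k).
Sum over k = 0,...,7: E = 12/12 + 12/11 + 12/10 + ... + 12/6 + 12/5 = 12.2385.

12.239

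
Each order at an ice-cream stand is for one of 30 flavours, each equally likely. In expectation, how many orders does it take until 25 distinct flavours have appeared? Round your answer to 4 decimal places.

51.3496

Going from k to k+1 distinct takes a geometric number of orders with mean 30/(30-k).
Sum over k = 0,...,24: E = 30/30 + 30/29 + 30/28 + ... + 30/7 + 30/6 = 51.34961.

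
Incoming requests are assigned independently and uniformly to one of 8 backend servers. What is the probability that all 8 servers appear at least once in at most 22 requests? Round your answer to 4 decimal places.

0.6243

Let A_i be the event that server i is missing after 22 requests. By inclusion–exclusion on the A_i,
P(all seen) = Σ_{j=0}^{8} (-1)^j C(8,j)((8-j)/8)^22
= 1.00000 - 0.42390 + 0.04995 - 0.00181 + 0.00002 - 0.00000 + 0.00000 - 0.00000 + 0.00000
= 0.62425.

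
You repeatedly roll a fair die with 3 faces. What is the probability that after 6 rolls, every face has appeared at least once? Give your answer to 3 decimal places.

0.741

By inclusion–exclusion over which faces are missing,
P(all seen) = Σ_{j=0}^{3} (-1)^j C(3,j)((3-j)/3)^6
= 1.0000 - 0.2634 + 0.0041 - 0.0000
= 0.7407.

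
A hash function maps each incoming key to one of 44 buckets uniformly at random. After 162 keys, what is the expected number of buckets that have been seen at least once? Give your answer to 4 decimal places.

For each bucket, P(seen in 162 keys) = 1 - (43/44)^162 = 0.97587.
By linearity of expectation, E[distinct seen] = 44·(1 - (43/44)^162) = 42.93828.

42.9383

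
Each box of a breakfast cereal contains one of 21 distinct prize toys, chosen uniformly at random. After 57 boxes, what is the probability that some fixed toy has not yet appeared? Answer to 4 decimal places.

0.0620

On each box the fixed toy fails to appear with probability 20/21.
P(still missing after 57) = (20/21)^57 = 0.06197.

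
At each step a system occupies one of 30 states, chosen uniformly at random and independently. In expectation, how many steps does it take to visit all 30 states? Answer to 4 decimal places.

The wait to go from k to k+1 distinct states is geometric with mean 30/(30-k).
E[T] = 30/30 + 30/29 + 30/28 + ... + 30/2 + 30/1 = 30·H_{30}.
H_{30} = 3.99499, so E[T] = 119.84961.

119.8496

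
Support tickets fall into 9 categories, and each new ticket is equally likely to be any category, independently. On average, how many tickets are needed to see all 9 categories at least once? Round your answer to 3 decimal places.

25.461

The wait to go from k to k+1 distinct categories is geometric with mean 9/(9-k).
E[T] = 9/9 + 9/8 + 9/7 + ... + 9/2 + 9/1 = 9·H_{9}.
H_{9} = 2.8290, so E[T] = 25.4607.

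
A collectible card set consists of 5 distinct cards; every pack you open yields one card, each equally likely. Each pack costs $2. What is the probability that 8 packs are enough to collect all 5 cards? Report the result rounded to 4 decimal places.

0.3226

By inclusion–exclusion over which cards are missing,
P(all seen) = Σ_{j=0}^{5} (-1)^j C(5,j)((5-j)/5)^8
= 1.00000 - 0.83886 + 0.16796 - 0.00655 + 0.00001 - 0.00000
= 0.32256.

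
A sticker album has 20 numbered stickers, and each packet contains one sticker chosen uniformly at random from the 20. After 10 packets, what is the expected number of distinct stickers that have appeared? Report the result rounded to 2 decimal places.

8.03

For each sticker, P(seen in 10 packets) = 1 - (19/20)^10 = 0.401.
By linearity of expectation, E[distinct seen] = 20·(1 - (19/20)^10) = 8.025.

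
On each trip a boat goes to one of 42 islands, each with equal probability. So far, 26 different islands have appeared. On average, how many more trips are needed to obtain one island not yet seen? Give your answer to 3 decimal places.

Each trip yields a new island with probability (42-26)/42 = 16/42, so the wait is geometric with mean 42/16.
E = 42/16 = 2.6250.

2.625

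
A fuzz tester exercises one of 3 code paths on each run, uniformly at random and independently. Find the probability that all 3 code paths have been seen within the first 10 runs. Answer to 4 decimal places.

Let A_i be the event that code path i is missing after 10 runs. By inclusion–exclusion on the A_i,
P(all seen) = Σ_{j=0}^{3} (-1)^j C(3,j)((3-j)/3)^10
= 1.00000 - 0.05202 + 0.00005 - 0.00000
= 0.94803.

0.9480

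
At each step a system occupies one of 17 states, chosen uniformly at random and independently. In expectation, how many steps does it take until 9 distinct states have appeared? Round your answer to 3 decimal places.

12.269

With k distinct states already seen, the next new one arrives after an expected 17/(17-k) steps.
Sum over k = 0,...,8: E = 17/17 + 17/16 + 17/15 + ... + 17/10 + 17/9 = 12.2688.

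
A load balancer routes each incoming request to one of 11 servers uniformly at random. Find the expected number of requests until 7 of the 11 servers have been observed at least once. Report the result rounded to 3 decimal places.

Going from k to k+1 distinct takes a geometric number of requests with mean 11/(11-k).
Sum over k = 0,...,6: E = 11/11 + 11/10 + 11/9 + ... + 11/6 + 11/5 = 10.3020.

10.302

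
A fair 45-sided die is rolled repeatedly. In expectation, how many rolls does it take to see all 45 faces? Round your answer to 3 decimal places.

197.773

After k distinct faces have appeared, the next roll gives a new one with probability (45-k)/45, so the expected wait for the (k+1)-th is 45/(45-k).
E[T] = 45/45 + 45/44 + 45/43 + ... + 45/2 + 45/1 = 45·H_{45}.
H_{45} = 4.3949, so E[T] = 197.7727.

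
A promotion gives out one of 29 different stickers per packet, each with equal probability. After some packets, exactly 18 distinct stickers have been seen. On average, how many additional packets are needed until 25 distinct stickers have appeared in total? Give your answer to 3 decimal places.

27.160

From k distinct to k+1 distinct takes on average 29/(29-k) packets.
Sum over k = 18,...,24: E = 29/11 + 29/10 + 29/9 + ... + 29/6 + 29/5 = 27.1598.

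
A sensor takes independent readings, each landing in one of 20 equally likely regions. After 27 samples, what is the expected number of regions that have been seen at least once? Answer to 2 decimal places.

14.99

For each region, P(seen in 27 samples) = 1 - (19/20)^27 = 0.750.
By linearity of expectation, E[distinct seen] = 20·(1 - (19/20)^27) = 14.993.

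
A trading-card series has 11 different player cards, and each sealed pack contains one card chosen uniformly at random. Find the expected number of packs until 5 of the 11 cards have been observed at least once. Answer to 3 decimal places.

6.269

With k distinct cards already seen, the next new one arrives after an expected 11/(11-k) packs.
Sum over k = 0,...,4: E = 11/11 + 11/10 + 11/9 + 11/8 + 11/7 = 6.2687.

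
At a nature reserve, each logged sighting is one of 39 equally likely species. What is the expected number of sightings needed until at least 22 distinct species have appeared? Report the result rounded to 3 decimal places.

With k distinct species already seen, the next new one arrives after an expected 39/(39-k) sightings.
Sum over k = 0,...,21: E = 39/39 + 39/38 + 39/37 + ... + 39/19 + 39/18 = 31.7456.

31.746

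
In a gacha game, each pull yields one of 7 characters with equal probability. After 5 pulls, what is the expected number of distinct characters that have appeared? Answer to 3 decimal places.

3.761

For each character, P(seen in 5 pulls) = 1 - (6/7)^5 = 0.5373.
By linearity of expectation, E[distinct seen] = 7·(1 - (6/7)^5) = 3.7613.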